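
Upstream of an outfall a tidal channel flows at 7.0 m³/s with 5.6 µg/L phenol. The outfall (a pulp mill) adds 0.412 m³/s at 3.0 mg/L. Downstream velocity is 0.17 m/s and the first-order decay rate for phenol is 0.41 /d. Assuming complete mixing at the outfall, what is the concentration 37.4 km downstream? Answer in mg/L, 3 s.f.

5.6 µg/L = 0.0056 mg/L.
After complete mixing, C₀ = (0.412·3 + 7·0.0056) / 7.412 = 0.172 mg/L.
Travel time t = 3.74e+04 m / 0.17 m/s = 2.2e+05 s = 2.546 d.
C = 0.172·exp(−0.41·2.546) = 0.172·0.3521 = 0.06057 mg/L.

0.0606 mg/L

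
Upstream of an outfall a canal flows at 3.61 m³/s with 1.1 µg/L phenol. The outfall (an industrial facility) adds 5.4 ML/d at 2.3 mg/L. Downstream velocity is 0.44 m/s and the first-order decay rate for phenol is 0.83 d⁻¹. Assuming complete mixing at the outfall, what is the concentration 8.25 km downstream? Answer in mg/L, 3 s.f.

5.4 ML/d = 0.0625 m³/s.
1.1 µg/L = 0.0011 mg/L.
After complete mixing, C₀ = (0.0625·2.3 + 3.61·0.0011) / 3.672 = 0.04022 mg/L.
Travel time t = 8250 m / 0.44 m/s = 1.875e+04 s = 0.217 d.
C = 0.04022·exp(−0.83·0.217) = 0.04022·0.8352 = 0.03359 mg/L.

0.0336 mg/L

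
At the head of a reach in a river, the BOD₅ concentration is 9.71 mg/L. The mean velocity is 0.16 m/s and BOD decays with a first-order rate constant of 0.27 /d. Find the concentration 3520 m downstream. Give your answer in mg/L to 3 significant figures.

Travel time t = 3520 m / 0.16 m/s = 3520/0.16 = 2.2e+04 s = 0.2546 d.
First-order decay: C = 9.71·exp(−0.27·0.2546) = 9.71·0.9336 = 9.065 mg/L.

9.06 mg/L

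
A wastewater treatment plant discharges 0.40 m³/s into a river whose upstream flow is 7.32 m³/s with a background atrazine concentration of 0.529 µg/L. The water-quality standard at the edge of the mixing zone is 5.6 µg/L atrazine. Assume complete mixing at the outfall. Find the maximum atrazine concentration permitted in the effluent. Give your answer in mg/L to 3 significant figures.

0.529 µg/L = 0.000529 mg/L.
5.6 µg/L = 0.0056 mg/L.
Mass balance: 0.0056·7.72 = 0.4·Cₑ + 7.32·0.000529.
Cₑ = (0.04323 − 0.003872) / 0.4 = 0.0984 mg/L.

0.0984 mg/L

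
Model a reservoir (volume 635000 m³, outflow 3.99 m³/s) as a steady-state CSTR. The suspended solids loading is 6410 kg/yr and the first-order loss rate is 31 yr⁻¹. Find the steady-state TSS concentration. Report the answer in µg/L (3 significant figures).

44.0 µg/L

Outflow Q = 3.99 m³/s × 3.156e+07 s/yr = 1.259e+08 m³/yr.
Steady-state CSTR mass balance: W = Q·C + k·V·C, so C = W/(Q + kV).
Q + kV = 1.259e+08 + 31·635000 = 1.456e+08 m³/yr.
C = 6410/1.456e+08 = 4.402e-05 kg/m³ = 0.04402 mg/L = 44.02 µg/L.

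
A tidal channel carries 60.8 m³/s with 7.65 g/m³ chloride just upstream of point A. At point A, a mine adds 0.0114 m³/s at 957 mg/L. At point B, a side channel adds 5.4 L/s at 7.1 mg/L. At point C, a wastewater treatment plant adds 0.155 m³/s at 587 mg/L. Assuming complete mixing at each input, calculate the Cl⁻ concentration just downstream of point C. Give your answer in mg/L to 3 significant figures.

9.30 mg/L

After input A: C = (60.8·7.65 + 0.0114·957) / 60.81 = 7.828 mg/L.
5.4 L/s = 0.0054 m³/s.
After input B: C = (60.81·7.828 + 0.0054·7.1) / 60.82 = 7.828 mg/L.
After input C: C = (60.82·7.828 + 0.155·587) / 60.97 = 9.3 mg/L.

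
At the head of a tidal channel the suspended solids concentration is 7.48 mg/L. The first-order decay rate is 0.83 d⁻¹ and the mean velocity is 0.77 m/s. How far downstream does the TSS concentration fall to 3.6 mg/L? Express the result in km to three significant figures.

From C = C₀·e^(−kt), t = ln(C₀/C)/k = ln(7.48/3.6)/0.83 = 0.7313/0.83 = 0.8811 d.
Distance = v·t = 0.77 m/s × 7.613e+04 s = 5.862e+04 m = 58.62 km.

58.6 km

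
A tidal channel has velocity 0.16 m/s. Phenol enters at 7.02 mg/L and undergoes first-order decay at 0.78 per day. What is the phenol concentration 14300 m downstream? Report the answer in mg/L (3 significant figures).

Travel time t = 14300 m / 0.16 m/s = 1.43e+04/0.16 = 8.938e+04 s = 1.034 d.
First-order decay: C = 7.02·exp(−0.78·1.034) = 7.02·0.4463 = 3.133 mg/L.

3.13 mg/L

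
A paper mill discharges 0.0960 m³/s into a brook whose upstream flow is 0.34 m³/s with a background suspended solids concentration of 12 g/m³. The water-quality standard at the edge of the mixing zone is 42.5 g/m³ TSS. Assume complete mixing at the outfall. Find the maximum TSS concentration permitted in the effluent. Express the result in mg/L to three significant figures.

Mass balance: 42.5·0.436 = 0.096·Cₑ + 0.34·12.
Cₑ = (18.53 − 4.08) / 0.096 = 150.5 mg/L.

151 mg/L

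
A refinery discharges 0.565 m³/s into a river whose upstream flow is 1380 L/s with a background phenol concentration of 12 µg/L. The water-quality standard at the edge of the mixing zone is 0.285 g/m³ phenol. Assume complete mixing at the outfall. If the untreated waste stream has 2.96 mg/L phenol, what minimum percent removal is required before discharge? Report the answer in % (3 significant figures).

1380 L/s = 1.38 m³/s.
12 µg/L = 0.012 mg/L.
Mass balance: 0.285·1.945 = 0.565·Cₑ + 1.38·0.012.
Cₑ = (0.5543 − 0.01656) / 0.565 = 0.9518 mg/L.
Required removal = 1 − 0.9518/2.96 = 67.84 %.

67.8 %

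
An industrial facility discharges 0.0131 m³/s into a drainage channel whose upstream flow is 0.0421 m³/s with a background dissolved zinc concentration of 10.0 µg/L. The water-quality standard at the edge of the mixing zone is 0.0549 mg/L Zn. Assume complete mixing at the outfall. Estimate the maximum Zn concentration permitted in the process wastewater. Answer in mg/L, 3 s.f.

10.0 µg/L = 0.01 mg/L.
Mass balance: 0.0549·0.0552 = 0.0131·Cₑ + 0.0421·0.01.
Cₑ = (0.00303 − 0.000421) / 0.0131 = 0.1992 mg/L.

0.199 mg/L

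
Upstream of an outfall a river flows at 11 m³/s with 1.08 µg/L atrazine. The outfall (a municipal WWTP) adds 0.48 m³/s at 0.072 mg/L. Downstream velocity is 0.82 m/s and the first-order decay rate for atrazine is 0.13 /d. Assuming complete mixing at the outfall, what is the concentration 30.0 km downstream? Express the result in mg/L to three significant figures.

1.08 µg/L = 0.00108 mg/L.
After complete mixing, C₀ = (0.48·0.072 + 11·0.00108) / 11.48 = 0.004045 mg/L.
Travel time t = 3e+04 m / 0.82 m/s = 3.659e+04 s = 0.4234 d.
C = 0.004045·exp(−0.13·0.4234) = 0.004045·0.9464 = 0.003829 mg/L.

0.00383 mg/L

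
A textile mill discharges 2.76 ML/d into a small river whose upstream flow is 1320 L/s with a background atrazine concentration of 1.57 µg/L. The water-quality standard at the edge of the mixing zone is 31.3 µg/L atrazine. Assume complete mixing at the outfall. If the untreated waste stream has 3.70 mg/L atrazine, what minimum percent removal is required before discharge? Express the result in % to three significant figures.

2.76 ML/d = 0.03194 m³/s.
1320 L/s = 1.32 m³/s.
1.57 µg/L = 0.00157 mg/L.
31.3 µg/L = 0.0313 mg/L.
Mass balance: 0.0313·1.352 = 0.03194·Cₑ + 1.32·0.00157.
Cₑ = (0.04232 − 0.002072) / 0.03194 = 1.26 mg/L.
Required removal = 1 − 1.26/3.70 = 65.95 %.

66.0 %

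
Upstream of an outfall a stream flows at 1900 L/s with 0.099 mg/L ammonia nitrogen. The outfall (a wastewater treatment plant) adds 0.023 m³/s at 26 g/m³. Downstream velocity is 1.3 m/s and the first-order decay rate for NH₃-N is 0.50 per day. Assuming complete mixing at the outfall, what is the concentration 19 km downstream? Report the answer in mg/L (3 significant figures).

1900 L/s = 1.9 m³/s.
After complete mixing, C₀ = (0.023·26 + 1.9·0.099) / 1.923 = 0.4088 mg/L.
Travel time t = 1.9e+04 m / 1.3 m/s = 1.462e+04 s = 0.1692 d.
C = 0.4088·exp(−0.50·0.1692) = 0.4088·0.9189 = 0.3756 mg/L.

0.376 mg/L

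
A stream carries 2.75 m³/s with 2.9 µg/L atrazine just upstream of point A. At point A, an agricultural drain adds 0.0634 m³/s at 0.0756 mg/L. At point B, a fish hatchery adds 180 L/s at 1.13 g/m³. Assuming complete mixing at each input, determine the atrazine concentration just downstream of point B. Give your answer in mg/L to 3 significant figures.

0.0722 mg/L

2.9 µg/L = 0.0029 mg/L.
After input A: C = (2.75·0.0029 + 0.0634·0.0756) / 2.813 = 0.004538 mg/L.
180 L/s = 0.18 m³/s.
After input B: C = (2.813·0.004538 + 0.18·1.13) / 2.993 = 0.07221 mg/L.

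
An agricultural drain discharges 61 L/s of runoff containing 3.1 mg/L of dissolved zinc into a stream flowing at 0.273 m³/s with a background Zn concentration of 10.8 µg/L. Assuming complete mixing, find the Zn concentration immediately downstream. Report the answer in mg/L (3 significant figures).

0.575 mg/L

61 L/s = 0.061 m³/s.
10.8 µg/L = 0.0108 mg/L.
By mass balance at complete mixing, C = (0.061·3.1 + 0.273·0.0108) / (0.061 + 0.273) = 0.192/0.334 = 0.575 mg/L.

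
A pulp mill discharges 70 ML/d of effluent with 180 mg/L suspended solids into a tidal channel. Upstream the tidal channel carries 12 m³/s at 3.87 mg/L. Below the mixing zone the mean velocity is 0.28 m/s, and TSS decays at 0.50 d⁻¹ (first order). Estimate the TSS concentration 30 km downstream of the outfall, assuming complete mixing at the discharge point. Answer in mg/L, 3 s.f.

8.07 mg/L

70 ML/d = 0.8102 m³/s.
After complete mixing, C₀ = (0.8102·180 + 12·3.87) / 12.81 = 15.01 mg/L.
Travel time t = 3e+04 m / 0.28 m/s = 1.071e+05 s = 1.24 d.
C = 15.01·exp(−0.50·1.24) = 15.01·0.5379 = 8.074 mg/L.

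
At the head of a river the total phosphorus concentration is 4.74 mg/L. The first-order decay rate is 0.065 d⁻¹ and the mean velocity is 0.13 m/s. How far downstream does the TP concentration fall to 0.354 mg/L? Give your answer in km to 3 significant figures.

448 km

From C = C₀·e^(−kt), t = ln(C₀/C)/k = ln(4.74/0.354)/0.065 = 2.594/0.065 = 39.92 d.
Distance = v·t = 0.13 m/s × 3.449e+06 s = 4.483e+05 m = 448.3 km.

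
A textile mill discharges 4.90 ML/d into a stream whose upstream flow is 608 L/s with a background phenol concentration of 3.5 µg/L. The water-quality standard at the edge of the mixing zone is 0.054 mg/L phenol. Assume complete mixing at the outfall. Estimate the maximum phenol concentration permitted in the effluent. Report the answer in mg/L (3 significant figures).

0.595 mg/L

4.90 ML/d = 0.05671 m³/s.
608 L/s = 0.608 m³/s.
3.5 µg/L = 0.0035 mg/L.
Mass balance: 0.054·0.6647 = 0.05671·Cₑ + 0.608·0.0035.
Cₑ = (0.03589 − 0.002128) / 0.05671 = 0.5954 mg/L.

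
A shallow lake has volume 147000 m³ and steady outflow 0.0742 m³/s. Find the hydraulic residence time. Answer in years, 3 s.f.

0.0628 yr

Q = 0.0742 m³/s × 3.156e+07 s/yr = 2.342e+06 m³/yr.
Hydraulic residence time τ = V/Q = 147000/2.342e+06 = 0.06278 yr.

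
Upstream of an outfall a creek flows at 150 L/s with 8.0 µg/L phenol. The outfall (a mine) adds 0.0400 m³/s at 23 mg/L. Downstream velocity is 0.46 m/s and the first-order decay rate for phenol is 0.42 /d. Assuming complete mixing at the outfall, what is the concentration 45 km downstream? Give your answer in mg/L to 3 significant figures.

150 L/s = 0.15 m³/s.
8.0 µg/L = 0.008 mg/L.
After complete mixing, C₀ = (0.04·23 + 0.15·0.008) / 0.19 = 4.848 mg/L.
Travel time t = 4.5e+04 m / 0.46 m/s = 9.783e+04 s = 1.132 d.
C = 4.848·exp(−0.42·1.132) = 4.848·0.6215 = 3.014 mg/L.

3.01 mg/L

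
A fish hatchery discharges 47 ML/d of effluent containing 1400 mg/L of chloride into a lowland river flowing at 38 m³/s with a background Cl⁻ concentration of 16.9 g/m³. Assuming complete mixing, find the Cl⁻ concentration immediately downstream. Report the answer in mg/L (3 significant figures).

36.4 mg/L

47 ML/d = 0.544 m³/s.
Flow-weighted mixing gives C = (0.544·1400 + 38·16.9) / (0.544 + 38) = 1404/38.54 = 36.42 mg/L.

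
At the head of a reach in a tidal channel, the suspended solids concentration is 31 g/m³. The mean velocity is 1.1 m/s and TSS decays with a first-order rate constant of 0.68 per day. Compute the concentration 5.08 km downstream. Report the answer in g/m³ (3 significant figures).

29.9 g/m³

Travel time t = 5.08 km / 1.1 m/s = 5080/1.1 = 4618 s = 0.05345 d.
First-order decay: C = 31·exp(−0.68·0.05345) = 31·0.9643 = 29.89 g/m³.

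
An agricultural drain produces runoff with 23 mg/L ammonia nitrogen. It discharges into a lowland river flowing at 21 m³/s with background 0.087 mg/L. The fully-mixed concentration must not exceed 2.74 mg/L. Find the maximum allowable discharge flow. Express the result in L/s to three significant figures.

Mass balance at complete mixing: C_std·(Q_w + Q_r) = Q_w·C_e + Q_r·C_b.
Rearranging, Q_w = Q_r·(C_std − C_b)/(C_e − C_std) = 21·(2.74 − 0.087) / (23 − 2.74) = 2.75 m³/s.
= 2750 L/s.

2750 L/s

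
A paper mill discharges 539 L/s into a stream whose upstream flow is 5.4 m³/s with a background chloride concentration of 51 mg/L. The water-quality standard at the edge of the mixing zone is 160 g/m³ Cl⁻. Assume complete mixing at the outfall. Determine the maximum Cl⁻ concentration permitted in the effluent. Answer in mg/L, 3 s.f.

1250 mg/L

539 L/s = 0.539 m³/s.
Mass balance: 160·5.939 = 0.539·Cₑ + 5.4·51.
Cₑ = (950.2 − 275.4) / 0.539 = 1252 mg/L.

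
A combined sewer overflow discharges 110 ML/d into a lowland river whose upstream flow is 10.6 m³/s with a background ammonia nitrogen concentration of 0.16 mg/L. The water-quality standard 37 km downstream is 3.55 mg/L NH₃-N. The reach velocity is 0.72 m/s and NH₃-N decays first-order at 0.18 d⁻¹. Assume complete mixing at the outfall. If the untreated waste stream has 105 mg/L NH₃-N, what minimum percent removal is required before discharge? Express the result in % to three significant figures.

110 ML/d = 1.273 m³/s.
Travel time to the compliance point: t = 3.7e+04/0.72 = 5.139e+04 s = 0.5948 d; decay factor exp(−0.18·0.5948) = 0.8985.
So the concentration just after mixing may be at most 3.55/0.8985 = 3.951 mg/L.
Mass balance: 3.951·11.87 = 1.273·Cₑ + 10.6·0.16.
Cₑ = (46.91 − 1.696) / 1.273 = 35.52 mg/L.
Required removal = 1 − 35.52/105 = 66.18 %.

66.2 %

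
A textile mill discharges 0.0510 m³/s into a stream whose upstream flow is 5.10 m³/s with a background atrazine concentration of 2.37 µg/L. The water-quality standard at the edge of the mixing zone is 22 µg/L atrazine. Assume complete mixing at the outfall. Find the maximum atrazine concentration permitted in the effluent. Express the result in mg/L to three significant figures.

2.37 µg/L = 0.00237 mg/L.
22 µg/L = 0.022 mg/L.
Mass balance: 0.022·5.151 = 0.051·Cₑ + 5.1·0.00237.
Cₑ = (0.1133 − 0.01209) / 0.051 = 1.985 mg/L.

1.98 mg/L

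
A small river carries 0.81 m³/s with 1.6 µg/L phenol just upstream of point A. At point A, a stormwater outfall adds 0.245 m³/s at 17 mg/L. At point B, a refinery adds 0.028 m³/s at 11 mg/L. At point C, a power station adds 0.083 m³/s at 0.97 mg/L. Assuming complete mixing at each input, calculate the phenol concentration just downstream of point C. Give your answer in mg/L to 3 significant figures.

3.91 mg/L

1.6 µg/L = 0.0016 mg/L.
After input A: C = (0.81·0.0016 + 0.245·17) / 1.055 = 3.949 mg/L.
After input B: C = (1.055·3.949 + 0.028·11) / 1.083 = 4.131 mg/L.
After input C: C = (1.083·4.131 + 0.083·0.97) / 1.166 = 3.906 mg/L.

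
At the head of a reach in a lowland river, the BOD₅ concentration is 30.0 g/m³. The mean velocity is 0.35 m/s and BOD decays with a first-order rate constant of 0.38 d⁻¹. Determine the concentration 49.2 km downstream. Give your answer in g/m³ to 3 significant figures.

16.2 g/m³

Travel time t = 49.2 km / 0.35 m/s = 4.92e+04/0.35 = 1.406e+05 s = 1.627 d.
First-order decay: C = 30.0·exp(−0.38·1.627) = 30.0·0.5389 = 16.17 g/m³.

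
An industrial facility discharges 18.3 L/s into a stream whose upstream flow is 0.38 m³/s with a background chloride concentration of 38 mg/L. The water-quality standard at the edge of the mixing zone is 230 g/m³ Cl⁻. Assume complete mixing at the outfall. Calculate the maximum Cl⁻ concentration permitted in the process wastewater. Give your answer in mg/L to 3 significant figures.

18.3 L/s = 0.0183 m³/s.
Mass balance: 230·0.3983 = 0.0183·Cₑ + 0.38·38.
Cₑ = (91.61 − 14.44) / 0.0183 = 4217 mg/L.

4220 mg/L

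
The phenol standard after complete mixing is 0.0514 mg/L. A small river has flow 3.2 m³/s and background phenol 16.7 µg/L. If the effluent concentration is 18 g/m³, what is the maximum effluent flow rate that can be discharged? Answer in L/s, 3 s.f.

6.19 L/s

16.7 µg/L = 0.0167 mg/L.
Mass balance at complete mixing: C_std·(Q_w + Q_r) = Q_w·C_e + Q_r·C_b.
Rearranging, Q_w = Q_r·(C_std − C_b)/(C_e − C_std) = 3.2·(0.0514 − 0.0167) / (18 − 0.0514) = 0.006187 m³/s.
= 6.187 L/s.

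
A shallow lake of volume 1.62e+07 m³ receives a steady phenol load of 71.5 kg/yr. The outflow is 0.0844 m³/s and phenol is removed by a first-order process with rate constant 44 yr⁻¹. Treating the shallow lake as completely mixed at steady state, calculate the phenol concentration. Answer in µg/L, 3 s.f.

0.0999 µg/L

Outflow Q = 0.0844 m³/s × 3.156e+07 s/yr = 2.663e+06 m³/yr.
Steady-state CSTR mass balance: W = Q·C + k·V·C, so C = W/(Q + kV).
Q + kV = 2.663e+06 + 44·1.62e+07 = 7.155e+08 m³/yr.
C = 71.5/7.155e+08 = 9.994e-08 kg/m³ = 9.994e-05 mg/L = 0.09994 µg/L.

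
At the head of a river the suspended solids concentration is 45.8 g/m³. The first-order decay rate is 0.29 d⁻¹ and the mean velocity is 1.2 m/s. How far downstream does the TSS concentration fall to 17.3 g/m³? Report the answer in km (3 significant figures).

348 km

From C = C₀·e^(−kt), t = ln(C₀/C)/k = ln(45.8/17.3)/0.29 = 0.9736/0.29 = 3.357 d.
Distance = v·t = 1.2 m/s × 2.901e+05 s = 3.481e+05 m = 348.1 km.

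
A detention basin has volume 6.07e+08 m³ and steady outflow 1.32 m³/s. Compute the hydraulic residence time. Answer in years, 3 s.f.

Q = 1.32 m³/s × 3.156e+07 s/yr = 4.166e+07 m³/yr.
Hydraulic residence time τ = V/Q = 6.07e+08/4.166e+07 = 14.57 yr.

14.6 yr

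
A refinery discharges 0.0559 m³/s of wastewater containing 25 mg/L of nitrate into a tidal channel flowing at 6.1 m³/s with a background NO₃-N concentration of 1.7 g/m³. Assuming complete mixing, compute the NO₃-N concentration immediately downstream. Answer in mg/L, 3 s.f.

1.91 mg/L

Conservation of mass across the mixing zone: C = (0.0559·25 + 6.1·1.7) / (0.0559 + 6.1) = 11.77/6.156 = 1.912 mg/L.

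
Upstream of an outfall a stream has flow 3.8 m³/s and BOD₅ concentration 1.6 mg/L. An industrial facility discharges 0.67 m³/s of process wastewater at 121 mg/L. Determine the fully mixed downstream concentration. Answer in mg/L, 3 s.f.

19.5 mg/L

By mass balance at complete mixing, C = (0.67·121 + 3.8·1.6) / (0.67 + 3.8) = 87.15/4.47 = 19.5 mg/L.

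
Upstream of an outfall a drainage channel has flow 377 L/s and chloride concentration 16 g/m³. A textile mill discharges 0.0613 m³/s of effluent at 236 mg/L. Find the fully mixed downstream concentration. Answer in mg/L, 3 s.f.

377 L/s = 0.377 m³/s.
Conservation of mass across the mixing zone: C = (0.0613·236 + 0.377·16) / (0.0613 + 0.377) = 20.5/0.4383 = 46.77 mg/L.

46.8 mg/L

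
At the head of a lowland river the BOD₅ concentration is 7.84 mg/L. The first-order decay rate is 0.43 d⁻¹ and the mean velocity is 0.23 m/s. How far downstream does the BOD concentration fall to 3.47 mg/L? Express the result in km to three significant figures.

From C = C₀·e^(−kt), t = ln(C₀/C)/k = ln(7.84/3.47)/0.43 = 0.8151/0.43 = 1.896 d.
Distance = v·t = 0.23 m/s × 1.638e+05 s = 3.767e+04 m = 37.67 km.

37.7 km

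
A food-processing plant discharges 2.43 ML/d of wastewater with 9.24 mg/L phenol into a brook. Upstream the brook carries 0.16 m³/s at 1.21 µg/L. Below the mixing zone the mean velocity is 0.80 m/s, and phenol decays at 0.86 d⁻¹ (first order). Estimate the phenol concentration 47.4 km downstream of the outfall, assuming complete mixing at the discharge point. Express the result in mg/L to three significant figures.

0.767 mg/L

2.43 ML/d = 0.02813 m³/s.
1.21 µg/L = 0.00121 mg/L.
After complete mixing, C₀ = (0.02813·9.24 + 0.16·0.00121) / 0.1881 = 1.382 mg/L.
Travel time t = 4.74e+04 m / 0.80 m/s = 5.925e+04 s = 0.6858 d.
C = 1.382·exp(−0.86·0.6858) = 1.382·0.5545 = 0.7665 mg/L.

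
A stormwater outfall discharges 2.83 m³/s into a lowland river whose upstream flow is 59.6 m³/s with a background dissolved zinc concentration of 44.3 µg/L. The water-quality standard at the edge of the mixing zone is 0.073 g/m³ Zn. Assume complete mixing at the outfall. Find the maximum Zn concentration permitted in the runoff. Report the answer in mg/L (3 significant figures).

44.3 µg/L = 0.0443 mg/L.
Mass balance: 0.073·62.43 = 2.83·Cₑ + 59.6·0.0443.
Cₑ = (4.557 − 2.64) / 2.83 = 0.6774 mg/L.

0.677 mg/L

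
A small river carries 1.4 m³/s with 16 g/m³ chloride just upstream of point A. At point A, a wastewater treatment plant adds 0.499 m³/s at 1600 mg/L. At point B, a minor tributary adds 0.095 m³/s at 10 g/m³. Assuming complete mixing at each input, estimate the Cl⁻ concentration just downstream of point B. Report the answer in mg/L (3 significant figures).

412 mg/L

After input A: C = (1.4·16 + 0.499·1600) / 1.899 = 432.2 mg/L.
After input B: C = (1.899·432.2 + 0.095·10) / 1.994 = 412.1 mg/L.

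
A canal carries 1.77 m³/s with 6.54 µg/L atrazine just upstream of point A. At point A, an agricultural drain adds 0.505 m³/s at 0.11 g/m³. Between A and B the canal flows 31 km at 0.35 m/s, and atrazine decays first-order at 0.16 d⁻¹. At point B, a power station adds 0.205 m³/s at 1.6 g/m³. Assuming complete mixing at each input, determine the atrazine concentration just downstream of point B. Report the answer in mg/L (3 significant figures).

0.155 mg/L

6.54 µg/L = 0.00654 mg/L.
After input A: C = (1.77·0.00654 + 0.505·0.11) / 2.275 = 0.02951 mg/L.
Over the 31 km reach to input B (t = 8.857e+04 s = 1.025 d), decay gives C = 0.02951·exp(−0.16·1.025) = 0.02504 mg/L.
After input B: C = (2.275·0.02504 + 0.205·1.6) / 2.48 = 0.1552 mg/L.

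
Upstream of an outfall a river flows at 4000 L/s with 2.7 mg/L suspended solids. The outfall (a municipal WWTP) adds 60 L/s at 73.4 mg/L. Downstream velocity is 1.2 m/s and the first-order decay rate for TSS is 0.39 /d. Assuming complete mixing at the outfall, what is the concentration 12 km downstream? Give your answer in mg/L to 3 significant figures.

60 L/s = 0.06 m³/s.
4000 L/s = 4 m³/s.
After complete mixing, C₀ = (0.06·73.4 + 4·2.7) / 4.06 = 3.745 mg/L.
Travel time t = 1.2e+04 m / 1.2 m/s = 1e+04 s = 0.1157 d.
C = 3.745·exp(−0.39·0.1157) = 3.745·0.9559 = 3.58 mg/L.

3.58 mg/L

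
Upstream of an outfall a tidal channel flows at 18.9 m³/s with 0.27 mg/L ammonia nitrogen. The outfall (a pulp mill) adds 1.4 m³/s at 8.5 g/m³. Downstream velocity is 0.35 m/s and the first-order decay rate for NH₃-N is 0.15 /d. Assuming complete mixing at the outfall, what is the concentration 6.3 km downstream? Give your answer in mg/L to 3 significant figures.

After complete mixing, C₀ = (1.4·8.5 + 18.9·0.27) / 20.3 = 0.8376 mg/L.
Travel time t = 6300 m / 0.35 m/s = 1.8e+04 s = 0.2083 d.
C = 0.8376·exp(−0.15·0.2083) = 0.8376·0.9692 = 0.8118 mg/L.

0.812 mg/L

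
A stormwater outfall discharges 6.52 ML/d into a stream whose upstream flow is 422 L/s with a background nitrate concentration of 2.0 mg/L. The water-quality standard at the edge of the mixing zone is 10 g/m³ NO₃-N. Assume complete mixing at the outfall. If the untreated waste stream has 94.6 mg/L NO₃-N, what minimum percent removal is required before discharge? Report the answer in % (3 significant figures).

6.52 ML/d = 0.07546 m³/s.
422 L/s = 0.422 m³/s.
Mass balance: 10·0.4975 = 0.07546·Cₑ + 0.422·2.
Cₑ = (4.975 − 0.844) / 0.07546 = 54.74 mg/L.
Required removal = 1 − 54.74/94.6 = 42.14 %.

42.1 %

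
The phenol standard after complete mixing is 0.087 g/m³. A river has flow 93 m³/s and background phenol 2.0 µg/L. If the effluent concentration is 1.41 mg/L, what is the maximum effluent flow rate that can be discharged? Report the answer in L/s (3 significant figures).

2.0 µg/L = 0.002 mg/L.
Mass balance at complete mixing: C_std·(Q_w + Q_r) = Q_w·C_e + Q_r·C_b.
Rearranging, Q_w = Q_r·(C_std − C_b)/(C_e − C_std) = 93·(0.087 − 0.002) / (1.41 − 0.087) = 5.975 m³/s.
= 5975 L/s.

5980 L/s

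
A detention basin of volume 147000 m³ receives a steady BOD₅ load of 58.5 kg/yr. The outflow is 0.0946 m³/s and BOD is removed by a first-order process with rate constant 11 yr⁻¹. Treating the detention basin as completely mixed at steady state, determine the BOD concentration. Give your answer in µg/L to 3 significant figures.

12.7 µg/L

Outflow Q = 0.0946 m³/s × 3.156e+07 s/yr = 2.985e+06 m³/yr.
Steady-state CSTR mass balance: W = Q·C + k·V·C, so C = W/(Q + kV).
Q + kV = 2.985e+06 + 11·147000 = 4.602e+06 m³/yr.
C = 58.5/4.602e+06 = 1.271e-05 kg/m³ = 0.01271 mg/L = 12.71 µg/L.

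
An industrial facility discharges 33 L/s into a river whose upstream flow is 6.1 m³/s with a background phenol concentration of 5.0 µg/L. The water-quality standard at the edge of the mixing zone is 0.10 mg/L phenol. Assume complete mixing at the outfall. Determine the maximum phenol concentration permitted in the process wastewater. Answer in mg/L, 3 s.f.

33 L/s = 0.033 m³/s.
5.0 µg/L = 0.005 mg/L.
Mass balance: 0.1·6.133 = 0.033·Cₑ + 6.1·0.005.
Cₑ = (0.6133 − 0.0305) / 0.033 = 17.66 mg/L.

17.7 mg/L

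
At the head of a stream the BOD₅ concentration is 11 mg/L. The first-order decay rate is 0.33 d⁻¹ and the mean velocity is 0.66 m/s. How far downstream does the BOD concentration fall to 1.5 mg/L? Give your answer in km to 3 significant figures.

From C = C₀·e^(−kt), t = ln(C₀/C)/k = ln(11/1.5)/0.33 = 1.992/0.33 = 6.038 d.
Distance = v·t = 0.66 m/s × 5.217e+05 s = 3.443e+05 m = 344.3 km.

344 km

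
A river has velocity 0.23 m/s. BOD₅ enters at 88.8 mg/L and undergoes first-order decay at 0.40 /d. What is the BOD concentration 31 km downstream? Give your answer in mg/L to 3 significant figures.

47.6 mg/L

Travel time t = 31 km / 0.23 m/s = 3.1e+04/0.23 = 1.348e+05 s = 1.56 d.
First-order decay: C = 88.8·exp(−0.40·1.56) = 88.8·0.5358 = 47.58 mg/L.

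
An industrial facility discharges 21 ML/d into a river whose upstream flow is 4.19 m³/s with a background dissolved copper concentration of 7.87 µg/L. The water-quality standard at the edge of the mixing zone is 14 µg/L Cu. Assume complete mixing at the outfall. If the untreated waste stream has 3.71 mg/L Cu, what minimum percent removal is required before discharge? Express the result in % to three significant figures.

21 ML/d = 0.2431 m³/s.
7.87 µg/L = 0.00787 mg/L.
14 µg/L = 0.014 mg/L.
Mass balance: 0.014·4.433 = 0.2431·Cₑ + 4.19·0.00787.
Cₑ = (0.06206 − 0.03298) / 0.2431 = 0.1197 mg/L.
Required removal = 1 − 0.1197/3.71 = 96.77 %.

96.8 %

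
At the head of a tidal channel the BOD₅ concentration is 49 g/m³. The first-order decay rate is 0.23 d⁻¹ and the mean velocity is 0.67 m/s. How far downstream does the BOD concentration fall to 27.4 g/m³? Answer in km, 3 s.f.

From C = C₀·e^(−kt), t = ln(C₀/C)/k = ln(49/27.4)/0.23 = 0.5813/0.23 = 2.527 d.
Distance = v·t = 0.67 m/s × 2.184e+05 s = 1.463e+05 m = 146.3 km.

146 km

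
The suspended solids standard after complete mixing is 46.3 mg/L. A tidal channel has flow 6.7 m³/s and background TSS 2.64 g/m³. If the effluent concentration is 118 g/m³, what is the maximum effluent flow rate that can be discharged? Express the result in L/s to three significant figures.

4080 L/s

Mass balance at complete mixing: C_std·(Q_w + Q_r) = Q_w·C_e + Q_r·C_b.
Rearranging, Q_w = Q_r·(C_std − C_b)/(C_e − C_std) = 6.7·(46.3 − 2.64) / (118 − 46.3) = 4.08 m³/s.
= 4080 L/s.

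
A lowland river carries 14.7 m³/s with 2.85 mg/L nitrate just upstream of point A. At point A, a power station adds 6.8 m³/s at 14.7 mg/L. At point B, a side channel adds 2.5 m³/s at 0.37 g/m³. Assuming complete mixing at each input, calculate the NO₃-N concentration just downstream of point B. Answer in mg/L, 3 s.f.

5.95 mg/L

After input A: C = (14.7·2.85 + 6.8·14.7) / 21.5 = 6.598 mg/L.
After input B: C = (21.5·6.598 + 2.5·0.37) / 24 = 5.949 mg/L.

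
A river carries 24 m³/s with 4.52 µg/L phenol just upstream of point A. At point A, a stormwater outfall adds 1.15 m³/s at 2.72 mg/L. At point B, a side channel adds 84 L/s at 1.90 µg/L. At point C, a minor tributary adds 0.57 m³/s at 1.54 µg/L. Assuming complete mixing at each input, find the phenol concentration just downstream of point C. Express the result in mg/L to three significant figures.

0.125 mg/L

4.52 µg/L = 0.00452 mg/L.
After input A: C = (24·0.00452 + 1.15·2.72) / 25.15 = 0.1287 mg/L.
84 L/s = 0.084 m³/s.
1.90 µg/L = 0.0019 mg/L.
After input B: C = (25.15·0.1287 + 0.084·0.0019) / 25.23 = 0.1283 mg/L.
1.54 µg/L = 0.00154 mg/L.
After input C: C = (25.23·0.1283 + 0.57·0.00154) / 25.8 = 0.1255 mg/L.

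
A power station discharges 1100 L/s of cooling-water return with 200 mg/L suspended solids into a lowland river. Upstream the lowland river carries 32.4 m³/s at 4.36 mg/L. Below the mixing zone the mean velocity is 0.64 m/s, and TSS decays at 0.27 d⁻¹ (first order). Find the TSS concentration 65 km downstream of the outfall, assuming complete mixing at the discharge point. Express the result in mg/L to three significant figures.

1100 L/s = 1.1 m³/s.
After complete mixing, C₀ = (1.1·200 + 32.4·4.36) / 33.5 = 10.78 mg/L.
Travel time t = 6.5e+04 m / 0.64 m/s = 1.016e+05 s = 1.175 d.
C = 10.78·exp(−0.27·1.175) = 10.78·0.7281 = 7.851 mg/L.

7.85 mg/L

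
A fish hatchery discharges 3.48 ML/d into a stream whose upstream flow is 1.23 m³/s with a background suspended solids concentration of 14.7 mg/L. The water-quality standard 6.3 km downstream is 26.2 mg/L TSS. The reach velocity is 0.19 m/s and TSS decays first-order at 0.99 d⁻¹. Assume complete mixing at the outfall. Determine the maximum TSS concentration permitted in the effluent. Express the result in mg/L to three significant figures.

3.48 ML/d = 0.04028 m³/s.
Travel time to the compliance point: t = 6300/0.19 = 3.316e+04 s = 0.3838 d; decay factor exp(−0.99·0.3838) = 0.6839.
So the concentration just after mixing may be at most 26.2/0.6839 = 38.31 mg/L.
Mass balance: 38.31·1.27 = 0.04028·Cₑ + 1.23·14.7.
Cₑ = (48.66 − 18.08) / 0.04028 = 759.3 mg/L.

759 mg/L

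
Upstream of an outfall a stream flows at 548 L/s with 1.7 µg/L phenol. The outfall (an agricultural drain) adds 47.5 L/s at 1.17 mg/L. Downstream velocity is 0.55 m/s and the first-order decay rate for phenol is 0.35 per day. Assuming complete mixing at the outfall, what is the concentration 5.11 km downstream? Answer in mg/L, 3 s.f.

0.0914 mg/L

47.5 L/s = 0.0475 m³/s.
548 L/s = 0.548 m³/s.
1.7 µg/L = 0.0017 mg/L.
After complete mixing, C₀ = (0.0475·1.17 + 0.548·0.0017) / 0.5955 = 0.09489 mg/L.
Travel time t = 5110 m / 0.55 m/s = 9291 s = 0.1075 d.
C = 0.09489·exp(−0.35·0.1075) = 0.09489·0.9631 = 0.09138 mg/L.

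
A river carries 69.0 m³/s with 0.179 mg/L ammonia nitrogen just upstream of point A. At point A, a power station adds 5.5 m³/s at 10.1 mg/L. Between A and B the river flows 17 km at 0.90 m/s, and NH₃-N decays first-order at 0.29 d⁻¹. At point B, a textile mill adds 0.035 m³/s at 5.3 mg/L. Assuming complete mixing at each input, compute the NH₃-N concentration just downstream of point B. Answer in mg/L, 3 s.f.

After input A: C = (69·0.179 + 5.5·10.1) / 74.5 = 0.9114 mg/L.
Over the 17 km reach to input B (t = 1.889e+04 s = 0.2186 d), decay gives C = 0.9114·exp(−0.29·0.2186) = 0.8554 mg/L.
After input B: C = (74.5·0.8554 + 0.035·5.3) / 74.53 = 0.8575 mg/L.

0.858 mg/L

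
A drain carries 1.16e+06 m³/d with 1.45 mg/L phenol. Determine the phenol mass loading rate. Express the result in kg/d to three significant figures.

1680 kg/d

1.16e+06 m³/d = 13.43 m³/s.
Mass flux = Q·C = 13.43 m³/s × 1.45 g/m³ = 19.47 g/s.
= 19.47 g/s × 86.4 = 1682 kg/d.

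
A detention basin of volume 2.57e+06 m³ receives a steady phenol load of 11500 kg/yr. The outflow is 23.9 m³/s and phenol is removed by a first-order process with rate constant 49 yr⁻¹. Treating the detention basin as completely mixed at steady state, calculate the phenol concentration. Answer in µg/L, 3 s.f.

13.1 µg/L

Outflow Q = 23.9 m³/s × 3.156e+07 s/yr = 7.542e+08 m³/yr.
Steady-state CSTR mass balance: W = Q·C + k·V·C, so C = W/(Q + kV).
Q + kV = 7.542e+08 + 49·2.57e+06 = 8.802e+08 m³/yr.
C = 11500/8.802e+08 = 1.307e-05 kg/m³ = 0.01307 mg/L = 13.07 µg/L.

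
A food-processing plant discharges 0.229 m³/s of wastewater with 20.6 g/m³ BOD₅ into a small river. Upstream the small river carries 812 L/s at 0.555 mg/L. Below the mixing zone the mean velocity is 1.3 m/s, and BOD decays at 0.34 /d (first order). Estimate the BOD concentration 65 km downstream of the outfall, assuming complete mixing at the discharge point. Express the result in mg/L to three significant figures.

812 L/s = 0.812 m³/s.
After complete mixing, C₀ = (0.229·20.6 + 0.812·0.555) / 1.041 = 4.965 mg/L.
Travel time t = 6.5e+04 m / 1.3 m/s = 5e+04 s = 0.5787 d.
C = 4.965·exp(−0.34·0.5787) = 4.965·0.8214 = 4.078 mg/L.

4.08 mg/L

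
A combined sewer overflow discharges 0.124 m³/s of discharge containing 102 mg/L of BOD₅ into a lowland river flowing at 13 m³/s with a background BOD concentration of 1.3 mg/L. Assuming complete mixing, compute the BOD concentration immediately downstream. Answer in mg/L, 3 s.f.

2.25 mg/L

Conservation of mass across the mixing zone: C = (0.124·102 + 13·1.3) / (0.124 + 13) = 29.55/13.12 = 2.251 mg/L.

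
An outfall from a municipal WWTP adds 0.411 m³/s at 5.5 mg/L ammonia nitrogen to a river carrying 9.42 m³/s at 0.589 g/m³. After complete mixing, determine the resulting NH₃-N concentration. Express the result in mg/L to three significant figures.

0.794 mg/L

Flow-weighted mixing gives C = (0.411·5.5 + 9.42·0.589) / (0.411 + 9.42) = 7.809/9.831 = 0.7943 mg/L.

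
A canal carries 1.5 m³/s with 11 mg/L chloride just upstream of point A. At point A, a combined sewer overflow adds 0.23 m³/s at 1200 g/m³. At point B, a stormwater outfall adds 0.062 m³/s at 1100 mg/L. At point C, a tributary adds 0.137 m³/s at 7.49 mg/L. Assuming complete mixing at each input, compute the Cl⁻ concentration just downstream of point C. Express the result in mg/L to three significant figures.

188 mg/L

After input A: C = (1.5·11 + 0.23·1200) / 1.73 = 169.1 mg/L.
After input B: C = (1.73·169.1 + 0.062·1100) / 1.792 = 201.3 mg/L.
After input C: C = (1.792·201.3 + 0.137·7.49) / 1.929 = 187.5 mg/L.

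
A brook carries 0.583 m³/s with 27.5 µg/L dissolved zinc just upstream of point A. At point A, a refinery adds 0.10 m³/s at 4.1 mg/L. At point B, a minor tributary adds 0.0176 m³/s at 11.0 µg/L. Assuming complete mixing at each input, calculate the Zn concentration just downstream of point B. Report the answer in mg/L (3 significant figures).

0.608 mg/L

27.5 µg/L = 0.0275 mg/L.
After input A: C = (0.583·0.0275 + 0.1·4.1) / 0.683 = 0.6238 mg/L.
11.0 µg/L = 0.011 mg/L.
After input B: C = (0.683·0.6238 + 0.0176·0.011) / 0.7006 = 0.6084 mg/L.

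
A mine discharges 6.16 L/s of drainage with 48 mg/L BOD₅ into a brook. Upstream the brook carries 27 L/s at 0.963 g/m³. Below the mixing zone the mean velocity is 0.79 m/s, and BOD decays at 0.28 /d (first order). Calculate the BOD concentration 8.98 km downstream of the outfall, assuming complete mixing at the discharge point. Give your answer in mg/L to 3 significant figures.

6.16 L/s = 0.00616 m³/s.
27 L/s = 0.027 m³/s.
After complete mixing, C₀ = (0.00616·48 + 0.027·0.963) / 0.03316 = 9.701 mg/L.
Travel time t = 8980 m / 0.79 m/s = 1.137e+04 s = 0.1316 d.
C = 9.701·exp(−0.28·0.1316) = 9.701·0.9638 = 9.35 mg/L.

9.35 mg/L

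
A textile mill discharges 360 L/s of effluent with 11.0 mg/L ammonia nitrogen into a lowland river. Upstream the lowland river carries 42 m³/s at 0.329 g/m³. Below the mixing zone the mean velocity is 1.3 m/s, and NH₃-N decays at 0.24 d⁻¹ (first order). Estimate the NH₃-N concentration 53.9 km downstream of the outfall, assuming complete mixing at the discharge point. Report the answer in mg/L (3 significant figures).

360 L/s = 0.36 m³/s.
After complete mixing, C₀ = (0.36·11 + 42·0.329) / 42.36 = 0.4197 mg/L.
Travel time t = 5.39e+04 m / 1.3 m/s = 4.146e+04 s = 0.4799 d.
C = 0.4197·exp(−0.24·0.4799) = 0.4197·0.8912 = 0.374 mg/L.

0.374 mg/L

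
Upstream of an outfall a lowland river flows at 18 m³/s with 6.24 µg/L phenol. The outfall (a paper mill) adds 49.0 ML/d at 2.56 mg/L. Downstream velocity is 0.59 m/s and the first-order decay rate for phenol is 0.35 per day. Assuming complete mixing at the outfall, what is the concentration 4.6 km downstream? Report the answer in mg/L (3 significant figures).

49.0 ML/d = 0.5671 m³/s.
6.24 µg/L = 0.00624 mg/L.
After complete mixing, C₀ = (0.5671·2.56 + 18·0.00624) / 18.57 = 0.08424 mg/L.
Travel time t = 4600 m / 0.59 m/s = 7797 s = 0.09024 d.
C = 0.08424·exp(−0.35·0.09024) = 0.08424·0.9689 = 0.08162 mg/L.

0.0816 mg/L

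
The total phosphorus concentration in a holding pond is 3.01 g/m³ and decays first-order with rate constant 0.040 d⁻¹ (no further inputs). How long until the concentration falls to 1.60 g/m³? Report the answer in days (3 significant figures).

t = ln(C₀/C)/k = ln(3.01/1.60)/0.040 = 0.6319/0.040 = 15.8 d.

15.8 d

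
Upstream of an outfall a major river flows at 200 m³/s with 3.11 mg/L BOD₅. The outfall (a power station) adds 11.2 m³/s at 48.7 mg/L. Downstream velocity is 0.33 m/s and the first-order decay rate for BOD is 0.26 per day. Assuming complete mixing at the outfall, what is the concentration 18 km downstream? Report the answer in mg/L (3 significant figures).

4.69 mg/L

After complete mixing, C₀ = (11.2·48.7 + 200·3.11) / 211.2 = 5.528 mg/L.
Travel time t = 1.8e+04 m / 0.33 m/s = 5.455e+04 s = 0.6313 d.
C = 5.528·exp(−0.26·0.6313) = 5.528·0.8486 = 4.691 mg/L.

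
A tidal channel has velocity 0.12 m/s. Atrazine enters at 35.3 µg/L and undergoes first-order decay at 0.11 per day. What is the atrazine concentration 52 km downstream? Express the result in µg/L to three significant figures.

20.3 µg/L

Travel time t = 52 km / 0.12 m/s = 5.2e+04/0.12 = 4.333e+05 s = 5.015 d.
First-order decay: C = 35.3·exp(−0.11·5.015) = 35.3·0.576 = 20.33 µg/L.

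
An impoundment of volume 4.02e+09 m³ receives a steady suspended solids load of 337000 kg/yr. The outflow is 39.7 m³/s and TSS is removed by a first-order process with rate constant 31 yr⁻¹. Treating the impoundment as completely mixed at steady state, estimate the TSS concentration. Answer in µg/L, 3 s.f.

Outflow Q = 39.7 m³/s × 3.156e+07 s/yr = 1.253e+09 m³/yr.
Steady-state CSTR mass balance: W = Q·C + k·V·C, so C = W/(Q + kV).
Q + kV = 1.253e+09 + 31·4.02e+09 = 1.259e+11 m³/yr.
C = 337000/1.259e+11 = 2.677e-06 kg/m³ = 0.002677 mg/L = 2.677 µg/L.

2.68 µg/L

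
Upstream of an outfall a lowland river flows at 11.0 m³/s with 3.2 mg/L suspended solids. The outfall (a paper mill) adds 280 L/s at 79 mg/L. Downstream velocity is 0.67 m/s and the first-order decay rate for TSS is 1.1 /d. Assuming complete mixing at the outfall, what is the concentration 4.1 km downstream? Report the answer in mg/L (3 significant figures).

280 L/s = 0.28 m³/s.
After complete mixing, C₀ = (0.28·79 + 11·3.2) / 11.28 = 5.082 mg/L.
Travel time t = 4100 m / 0.67 m/s = 6119 s = 0.07083 d.
C = 5.082·exp(−1.1·0.07083) = 5.082·0.925 = 4.701 mg/L.

4.70 mg/L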